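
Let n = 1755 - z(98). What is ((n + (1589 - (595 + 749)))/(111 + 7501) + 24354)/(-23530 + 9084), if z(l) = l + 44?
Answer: -92692253/54981476 ≈ -1.6859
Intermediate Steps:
z(l) = 44 + l
n = 1613 (n = 1755 - (44 + 98) = 1755 - 1*142 = 1755 - 142 = 1613)
((n + (1589 - (595 + 749)))/(111 + 7501) + 24354)/(-23530 + 9084) = ((1613 + (1589 - (595 + 749)))/(111 + 7501) + 24354)/(-23530 + 9084) = ((1613 + (1589 - 1*1344))/7612 + 24354)/(-14446) = ((1613 + (1589 - 1344))*(1/7612) + 24354)*(-1/14446) = ((1613 + 245)*(1/7612) + 24354)*(-1/14446) = (1858*(1/7612) + 24354)*(-1/14446) = (929/3806 + 24354)*(-1/14446) = (92692253/3806)*(-1/14446) = -92692253/54981476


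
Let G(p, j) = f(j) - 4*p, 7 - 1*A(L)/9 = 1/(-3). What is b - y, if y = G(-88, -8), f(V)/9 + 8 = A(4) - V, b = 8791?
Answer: 7845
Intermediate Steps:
A(L) = 66 (A(L) = 63 - 9/(-3) = 63 - 9*(-⅓) = 63 + 3 = 66)
f(V) = 522 - 9*V (f(V) = -72 + 9*(66 - V) = -72 + (594 - 9*V) = 522 - 9*V)
G(p, j) = 522 - 9*j - 4*p (G(p, j) = (522 - 9*j) - 4*p = 522 - 9*j - 4*p)
y = 946 (y = 522 - 9*(-8) - 4*(-88) = 522 + 72 + 352 = 946)
b - y = 8791 - 1*946 = 8791 - 946 = 7845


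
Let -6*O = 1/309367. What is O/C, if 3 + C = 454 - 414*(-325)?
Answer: -1/250589126202 ≈ -3.9906e-12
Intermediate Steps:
O = -1/1856202 (O = -⅙/309367 = -⅙*1/309367 = -1/1856202 ≈ -5.3873e-7)
C = 135001 (C = -3 + (454 - 414*(-325)) = -3 + (454 + 134550) = -3 + 135004 = 135001)
O/C = -1/1856202/135001 = -1/1856202*1/135001 = -1/250589126202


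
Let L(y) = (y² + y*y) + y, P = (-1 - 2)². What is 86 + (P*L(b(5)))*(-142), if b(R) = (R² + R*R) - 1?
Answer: -6199492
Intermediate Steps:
b(R) = -1 + 2*R² (b(R) = (R² + R²) - 1 = 2*R² - 1 = -1 + 2*R²)
P = 9 (P = (-3)² = 9)
L(y) = y + 2*y² (L(y) = (y² + y²) + y = 2*y² + y = y + 2*y²)
86 + (P*L(b(5)))*(-142) = 86 + (9*((-1 + 2*5²)*(1 + 2*(-1 + 2*5²))))*(-142) = 86 + (9*((-1 + 2*25)*(1 + 2*(-1 + 2*25))))*(-142) = 86 + (9*((-1 + 50)*(1 + 2*(-1 + 50))))*(-142) = 86 + (9*(49*(1 + 2*49)))*(-142) = 86 + (9*(49*(1 + 98)))*(-142) = 86 + (9*(49*99))*(-142) = 86 + (9*4851)*(-142) = 86 + 43659*(-142) = 86 - 6199578 = -6199492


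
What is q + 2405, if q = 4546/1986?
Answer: 2390438/993 ≈ 2407.3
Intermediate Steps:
q = 2273/993 (q = 4546*(1/1986) = 2273/993 ≈ 2.2890)
q + 2405 = 2273/993 + 2405 = 2390438/993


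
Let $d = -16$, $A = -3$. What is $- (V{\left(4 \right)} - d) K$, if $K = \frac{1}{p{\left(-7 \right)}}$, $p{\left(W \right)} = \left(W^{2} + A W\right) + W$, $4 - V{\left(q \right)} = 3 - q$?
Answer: $- \frac{1}{3} \approx -0.33333$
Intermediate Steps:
$V{\left(q \right)} = 1 + q$ ($V{\left(q \right)} = 4 - \left(3 - q\right) = 4 + \left(-3 + q\right) = 1 + q$)
$p{\left(W \right)} = W^{2} - 2 W$ ($p{\left(W \right)} = \left(W^{2} - 3 W\right) + W = W^{2} - 2 W$)
$K = \frac{1}{63}$ ($K = \frac{1}{\left(-7\right) \left(-2 - 7\right)} = \frac{1}{\left(-7\right) \left(-9\right)} = \frac{1}{63} \approx 0.015873$)
$- (V{\left(4 \right)} - d) K = - (\left(1 + 4\right) - -16) \frac{1}{63} = - (5 + 16) \frac{1}{63} = \left(-1\right) 21 \cdot \frac{1}{63} = \left(-21\right) \frac{1}{63} = - \frac{1}{3}$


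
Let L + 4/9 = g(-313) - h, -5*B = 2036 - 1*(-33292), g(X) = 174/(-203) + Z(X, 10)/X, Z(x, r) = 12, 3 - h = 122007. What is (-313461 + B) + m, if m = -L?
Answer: -43631172397/98595 ≈ -4.4253e+5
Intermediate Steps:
h = -122004 (h = 3 - 1*122007 = 3 - 122007 = -122004)
g(X) = -6/7 + 12/X (g(X) = 174/(-203) + 12/X = 174*(-1/203) + 12/X = -6/7 + 12/X)
B = -35328/5 (B = -(2036 - 1*(-33292))/5 = -(2036 + 33292)/5 = -1/5*35328 = -35328/5 ≈ -7065.6)
L = 2405770454/19719 (L = -4/9 + ((-6/7 + 12/(-313)) - 1*(-122004)) = -4/9 + ((-6/7 + 12*(-1/313)) + 122004) = -4/9 + ((-6/7 - 12/313) + 122004) = -4/9 + (-1962/2191 + 122004) = -4/9 + 267308802/2191 = 2405770454/19719 ≈ 1.2200e+5)
m = -2405770454/19719 (m = -1*2405770454/19719 = -2405770454/19719 ≈ -1.2200e+5)
(-313461 + B) + m = (-313461 - 35328/5) - 2405770454/19719 = -1602633/5 - 2405770454/19719 = -43631172397/98595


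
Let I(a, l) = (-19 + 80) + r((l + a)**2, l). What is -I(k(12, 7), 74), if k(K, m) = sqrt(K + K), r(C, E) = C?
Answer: -5561 - 296*sqrt(6) ≈ -6286.0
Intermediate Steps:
k(K, m) = sqrt(2)*sqrt(K) (k(K, m) = sqrt(2*K) = sqrt(2)*sqrt(K))
I(a, l) = 61 + (a + l)**2 (I(a, l) = (-19 + 80) + (l + a)**2 = 61 + (a + l)**2)
-I(k(12, 7), 74) = -(61 + (sqrt(2)*sqrt(12) + 74)**2) = -(61 + (sqrt(2)*(2*sqrt(3)) + 74)**2) = -(61 + (2*sqrt(6) + 74)**2) = -(61 + (74 + 2*sqrt(6))**2) = -61 - (74 + 2*sqrt(6))**2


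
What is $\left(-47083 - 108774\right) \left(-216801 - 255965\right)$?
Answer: $73683890462$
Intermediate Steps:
$\left(-47083 - 108774\right) \left(-216801 - 255965\right) = \left(-155857\right) \left(-472766\right) = 73683890462$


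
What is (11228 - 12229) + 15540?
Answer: 14539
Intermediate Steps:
(11228 - 12229) + 15540 = -1001 + 15540 = 14539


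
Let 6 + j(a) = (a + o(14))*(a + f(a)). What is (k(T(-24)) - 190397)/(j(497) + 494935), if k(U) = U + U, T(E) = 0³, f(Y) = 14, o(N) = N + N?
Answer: -190397/763204 ≈ -0.24947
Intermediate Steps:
o(N) = 2*N
T(E) = 0
j(a) = -6 + (14 + a)*(28 + a) (j(a) = -6 + (a + 2*14)*(a + 14) = -6 + (a + 28)*(14 + a) = -6 + (28 + a)*(14 + a) = -6 + (14 + a)*(28 + a))
k(U) = 2*U
(k(T(-24)) - 190397)/(j(497) + 494935) = (2*0 - 190397)/((386 + 497² + 42*497) + 494935) = (0 - 190397)/((386 + 247009 + 20874) + 494935) = -190397/(268269 + 494935) = -190397/763204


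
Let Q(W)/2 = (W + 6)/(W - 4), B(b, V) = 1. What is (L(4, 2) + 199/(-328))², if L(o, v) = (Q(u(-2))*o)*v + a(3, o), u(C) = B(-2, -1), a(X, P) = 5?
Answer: 1050602569/968256 ≈ 1085.0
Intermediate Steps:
u(C) = 1
Q(W) = 2*(6 + W)/(-4 + W) (Q(W) = 2*((W + 6)/(W - 4)) = 2*((6 + W)/(-4 + W)) = 2*(6 + W)/(-4 + W))
L(o, v) = 5 - 14*o*v/3 (L(o, v) = ((2*(6 + 1)/(-4 + 1))*o)*v + 5 = ((2*7/(-3))*o)*v + 5 = ((2*(-⅓)*7)*o)*v + 5 = (-14*o/3)*v + 5 = -14*o*v/3 + 5 = 5 - 14*o*v/3)
(L(4, 2) + 199/(-328))² = ((5 - 14/3*4*2) + 199/(-328))² = ((5 - 112/3) + 199*(-1/328))² = (-97/3 - 199/328)² = (-32413/984)² = 1050602569/968256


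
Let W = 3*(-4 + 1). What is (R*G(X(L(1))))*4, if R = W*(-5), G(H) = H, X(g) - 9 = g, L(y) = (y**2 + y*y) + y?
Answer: 2160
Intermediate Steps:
L(y) = y + 2*y**2 (L(y) = (y**2 + y**2) + y = 2*y**2 + y = y + 2*y**2)
X(g) = 9 + g
W = -9 (W = 3*(-3) = -9)
R = 45 (R = -9*(-5) = 45)
(R*G(X(L(1))))*4 = (45*(9 + 1*(1 + 2*1)))*4 = (45*(9 + 1*(1 + 2)))*4 = (45*(9 + 1*3))*4 = (45*(9 + 3))*4 = (45*12)*4 = 540*4 = 2160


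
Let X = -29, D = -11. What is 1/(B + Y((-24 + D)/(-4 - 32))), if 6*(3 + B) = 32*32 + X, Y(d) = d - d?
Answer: 6/977 ≈ 0.0061412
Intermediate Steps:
Y(d) = 0
B = 977/6 (B = -3 + (32*32 - 29)/6 = -3 + (1024 - 29)/6 = -3 + (⅙)*995 = -3 + 995/6 = 977/6 ≈ 162.83)
1/(B + Y((-24 + D)/(-4 - 32))) = 1/(977/6 + 0) = 1/(977/6) = 6/977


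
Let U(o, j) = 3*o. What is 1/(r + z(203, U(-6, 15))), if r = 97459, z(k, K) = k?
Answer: 1/97662 ≈ 1.0239e-5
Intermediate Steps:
1/(r + z(203, U(-6, 15))) = 1/(97459 + 203) = 1/97662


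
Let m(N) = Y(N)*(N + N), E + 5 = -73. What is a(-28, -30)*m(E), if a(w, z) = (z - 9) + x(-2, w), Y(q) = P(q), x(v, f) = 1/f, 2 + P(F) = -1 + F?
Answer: -3452787/7 ≈ -4.9326e+5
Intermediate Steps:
E = -78 (E = -5 - 73 = -78)
P(F) = -3 + F (P(F) = -2 + (-1 + F) = -3 + F)
Y(q) = -3 + q
a(w, z) = -9 + z + 1/w (a(w, z) = (z - 9) + 1/w = (-9 + z) + 1/w = -9 + z + 1/w)
m(N) = 2*N*(-3 + N) (m(N) = (-3 + N)*(N + N) = (-3 + N)*(2*N) = 2*N*(-3 + N))
a(-28, -30)*m(E) = (-9 - 30 + 1/(-28))*(2*(-78)*(-3 - 78)) = (-9 - 30 - 1/28)*(2*(-78)*(-81)) = -1093/28*12636 = -3452787/7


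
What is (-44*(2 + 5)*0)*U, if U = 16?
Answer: 0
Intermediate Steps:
(-44*(2 + 5)*0)*U = -44*(2 + 5)*0*16 = -308*0*16 = -44*0*16 = 0*16 = 0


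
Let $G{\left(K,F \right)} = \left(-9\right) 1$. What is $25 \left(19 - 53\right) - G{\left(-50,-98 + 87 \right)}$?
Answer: $-841$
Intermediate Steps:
$G{\left(K,F \right)} = -9$
$25 \left(19 - 53\right) - G{\left(-50,-98 + 87 \right)} = 25 \left(19 - 53\right) - -9 = 25 \left(-34\right) + 9 = -850 + 9 = -841$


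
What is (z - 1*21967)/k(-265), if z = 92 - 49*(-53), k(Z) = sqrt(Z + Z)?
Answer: 9639*I*sqrt(530)/265 ≈ 837.38*I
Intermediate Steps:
k(Z) = sqrt(2)*sqrt(Z) (k(Z) = sqrt(2*Z) = sqrt(2)*sqrt(Z))
z = 2689 (z = 92 + 2597 = 2689)
(z - 1*21967)/k(-265) = (2689 - 1*21967)/((sqrt(2)*sqrt(-265))) = (2689 - 21967)/((sqrt(2)*(I*sqrt(265)))) = -19278*(-I*sqrt(530)/530) = -(-9639)*I*sqrt(530)/265 = 9639*I*sqrt(530)/265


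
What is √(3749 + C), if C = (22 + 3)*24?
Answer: √4349 ≈ 65.947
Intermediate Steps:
C = 600 (C = 25*24 = 600)
√(3749 + C) = √(3749 + 600) = √4349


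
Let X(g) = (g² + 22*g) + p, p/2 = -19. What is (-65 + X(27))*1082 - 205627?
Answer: 1114413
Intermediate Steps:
p = -38 (p = 2*(-19) = -38)
X(g) = -38 + g² + 22*g (X(g) = (g² + 22*g) - 38 = -38 + g² + 22*g)
(-65 + X(27))*1082 - 205627 = (-65 + (-38 + 27² + 22*27))*1082 - 205627 = (-65 + (-38 + 729 + 594))*1082 - 205627 = (-65 + 1285)*1082 - 205627 = 1220*1082 - 205627 = 1320040 - 205627 = 1114413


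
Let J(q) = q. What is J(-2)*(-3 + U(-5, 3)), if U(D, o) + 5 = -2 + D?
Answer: 30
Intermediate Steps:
U(D, o) = -7 + D (U(D, o) = -5 + (-2 + D) = -7 + D)
J(-2)*(-3 + U(-5, 3)) = -2*(-3 + (-7 - 5)) = -2*(-3 - 12) = -2*(-15) = 30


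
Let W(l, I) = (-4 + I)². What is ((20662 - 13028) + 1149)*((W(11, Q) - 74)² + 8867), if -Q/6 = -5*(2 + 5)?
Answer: 15761514302313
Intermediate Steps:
Q = 210 (Q = -(-30)*(2 + 5) = -(-30)*7 = -6*(-35) = 210)
((20662 - 13028) + 1149)*((W(11, Q) - 74)² + 8867) = ((20662 - 13028) + 1149)*(((-4 + 210)² - 74)² + 8867) = (7634 + 1149)*((206² - 74)² + 8867) = 8783*((42436 - 74)² + 8867) = 8783*(42362² + 8867) = 8783*(1794539044 + 8867) = 8783*1794547911 = 15761514302313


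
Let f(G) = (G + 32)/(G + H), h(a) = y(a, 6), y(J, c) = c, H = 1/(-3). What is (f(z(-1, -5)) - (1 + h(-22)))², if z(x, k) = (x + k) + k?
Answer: 90601/1156 ≈ 78.375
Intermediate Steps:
H = -⅓ ≈ -0.33333
z(x, k) = x + 2*k (z(x, k) = (k + x) + k = x + 2*k)
h(a) = 6
f(G) = (32 + G)/(-⅓ + G) (f(G) = (G + 32)/(G - ⅓) = (32 + G)/(-⅓ + G))
(f(z(-1, -5)) - (1 + h(-22)))² = (3*(32 + (-1 + 2*(-5)))/(-1 + 3*(-1 + 2*(-5))) - (1 + 6))² = (3*(32 + (-1 - 10))/(-1 + 3*(-1 - 10)) - 1*7)² = (3*(32 - 11)/(-1 + 3*(-11)) - 7)² = (3*21/(-1 - 33) - 7)² = (3*21/(-34) - 7)² = (3*(-1/34)*21 - 7)² = (-63/34 - 7)² = (-301/34)² = 90601/1156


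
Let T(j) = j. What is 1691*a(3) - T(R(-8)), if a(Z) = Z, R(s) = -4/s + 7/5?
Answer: 50711/10 ≈ 5071.1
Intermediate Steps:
R(s) = 7/5 - 4/s (R(s) = -4/s + 7*(⅕) = -4/s + 7/5 = 7/5 - 4/s)
1691*a(3) - T(R(-8)) = 1691*3 - (7/5 - 4/(-8)) = 5073 - (7/5 - 4*(-⅛)) = 5073 - (7/5 + ½) = 5073 - 1*19/10 = 5073 - 19/10 = 50711/10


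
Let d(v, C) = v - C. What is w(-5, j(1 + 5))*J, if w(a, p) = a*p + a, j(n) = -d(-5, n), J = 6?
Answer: -360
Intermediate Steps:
j(n) = 5 + n (j(n) = -(-5 - n) = 5 + n)
w(a, p) = a + a*p
w(-5, j(1 + 5))*J = -5*(1 + (5 + (1 + 5)))*6 = -5*(1 + (5 + 6))*6 = -5*(1 + 11)*6 = -5*12*6 = -60*6 = -360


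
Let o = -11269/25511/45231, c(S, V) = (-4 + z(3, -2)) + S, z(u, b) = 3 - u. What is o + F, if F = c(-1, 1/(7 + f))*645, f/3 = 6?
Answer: -3721288943494/1153888041 ≈ -3225.0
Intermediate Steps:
f = 18 (f = 3*6 = 18)
c(S, V) = -4 + S (c(S, V) = (-4 + (3 - 1*3)) + S = (-4 + (3 - 3)) + S = (-4 + 0) + S = -4 + S)
o = -11269/1153888041 (o = -11269*1/25511*(1/45231) = -11269/25511*1/45231 = -11269/1153888041 ≈ -9.7661e-6)
F = -3225 (F = (-4 - 1)*645 = -5*645 = -3225)
o + F = -11269/1153888041 - 3225 = -3721288943494/1153888041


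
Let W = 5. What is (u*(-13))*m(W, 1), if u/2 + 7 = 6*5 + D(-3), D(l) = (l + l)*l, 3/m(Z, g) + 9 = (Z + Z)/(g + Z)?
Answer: 4797/11 ≈ 436.09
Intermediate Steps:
m(Z, g) = 3/(-9 + 2*Z/(Z + g)) (m(Z, g) = 3/(-9 + (Z + Z)/(g + Z)) = 3/(-9 + (2*Z)/(Z + g)) = 3/(-9 + 2*Z/(Z + g)))
D(l) = 2*l**2 (D(l) = (2*l)*l = 2*l**2)
u = 82 (u = -14 + 2*(6*5 + 2*(-3)**2) = -14 + 2*(30 + 2*9) = -14 + 2*(30 + 18) = -14 + 2*48 = -14 + 96 = 82)
(u*(-13))*m(W, 1) = (82*(-13))*(3*(-1*5 - 1*1)/(7*5 + 9*1)) = -3198*(-5 - 1)/(35 + 9) = -3198*(-6)/44 = -1066*(-9/22) = 4797/11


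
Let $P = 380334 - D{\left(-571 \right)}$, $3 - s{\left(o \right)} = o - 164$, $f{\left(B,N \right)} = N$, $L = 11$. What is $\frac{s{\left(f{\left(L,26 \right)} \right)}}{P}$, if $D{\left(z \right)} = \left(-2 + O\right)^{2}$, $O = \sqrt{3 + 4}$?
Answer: $\frac{17875181}{48215194739} - \frac{188 \sqrt{7}}{48215194739} \approx 0.00037073$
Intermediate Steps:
$O = \sqrt{7} \approx 2.6458$
$s{\left(o \right)} = 167 - o$ ($s{\left(o \right)} = 3 - \left(o - 164\right) = 3 - \left(-164 + o\right) = 167 - o$)
$D{\left(z \right)} = \left(-2 + \sqrt{7}\right)^{2}$
$P = 380334 - \left(2 - \sqrt{7}\right)^{2} \approx 3.8033 \cdot 10^{5}$
$\frac{s{\left(f{\left(L,26 \right)} \right)}}{P} = \frac{167 - 26}{380323 + 4 \sqrt{7}} = \frac{141}{380323 + 4 \sqrt{7}}$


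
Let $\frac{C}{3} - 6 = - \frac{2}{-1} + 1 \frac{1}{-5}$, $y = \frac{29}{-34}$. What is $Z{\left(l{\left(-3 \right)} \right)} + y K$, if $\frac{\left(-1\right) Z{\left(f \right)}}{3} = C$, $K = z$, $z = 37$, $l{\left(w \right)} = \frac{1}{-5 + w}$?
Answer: $- \frac{17299}{170} \approx -101.76$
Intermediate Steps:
$y = - \frac{29}{34}$ ($y = 29 \left(- \frac{1}{34}\right) = - \frac{29}{34} \approx -0.85294$)
$K = 37$
$C = \frac{117}{5}$ ($C = 18 + 3 \left(- \frac{2}{-1} + 1 \frac{1}{-5}\right) = 18 + 3 \left(\left(-2\right) \left(-1\right) + 1 \left(- \frac{1}{5}\right)\right) = 18 + 3 \left(2 - \frac{1}{5}\right) = 18 + 3 \cdot \frac{9}{5} = 18 + \frac{27}{5} = \frac{117}{5} \approx 23.4$)
$Z{\left(f \right)} = - \frac{351}{5}$ ($Z{\left(f \right)} = \left(-3\right) \frac{117}{5} = - \frac{351}{5}$)
$Z{\left(l{\left(-3 \right)} \right)} + y K = - \frac{351}{5} - \frac{1073}{34} = - \frac{17299}{170}$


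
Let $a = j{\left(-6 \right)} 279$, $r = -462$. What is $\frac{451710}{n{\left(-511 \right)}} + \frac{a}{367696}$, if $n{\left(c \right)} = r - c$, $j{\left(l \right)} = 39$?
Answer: $\frac{3389642721}{367696} \approx 9218.6$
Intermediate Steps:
$a = 10881$ ($a = 39 \cdot 279 = 10881$)
$n{\left(c \right)} = -462 - c$
$\frac{451710}{n{\left(-511 \right)}} + \frac{a}{367696} = \frac{451710}{-462 - -511} + \frac{10881}{367696} = \frac{451710}{-462 + 511} + 10881 \cdot \frac{1}{367696} = \frac{451710}{49} + \frac{10881}{367696} = 451710 \cdot \frac{1}{49} + \frac{10881}{367696} = \frac{64530}{7} + \frac{10881}{367696} = \frac{3389642721}{367696}$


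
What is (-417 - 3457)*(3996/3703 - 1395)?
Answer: 19996383186/3703 ≈ 5.4000e+6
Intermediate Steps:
(-417 - 3457)*(3996/3703 - 1395) = -3874*(3996*(1/3703) - 1395) = -3874*(3996/3703 - 1395) = -3874*(-5161689/3703) = 19996383186/3703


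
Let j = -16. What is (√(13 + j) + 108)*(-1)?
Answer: -108 - I*√3 ≈ -108.0 - 1.732*I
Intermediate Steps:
(√(13 + j) + 108)*(-1) = (√(13 - 16) + 108)*(-1) = (√(-3) + 108)*(-1) = (I*√3 + 108)*(-1) = (108 + I*√3)*(-1) = -108 - I*√3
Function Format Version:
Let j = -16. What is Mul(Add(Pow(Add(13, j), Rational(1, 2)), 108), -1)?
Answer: Add(-108, Mul(-1, I, Pow(3, Rational(1, 2)))) ≈ Add(-108.00, Mul(-1.7320, I))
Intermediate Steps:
Mul(Add(Pow(Add(13, j), Rational(1, 2)), 108), -1) = Mul(Add(Pow(Add(13, -16), Rational(1, 2)), 108), -1) = Mul(Add(Pow(-3, Rational(1, 2)), 108), -1) = Mul(Add(Mul(I, Pow(3, Rational(1, 2))), 108), -1) = Mul(Add(108, Mul(I, Pow(3, Rational(1, 2)))), -1) = Add(-108, Mul(-1, I, Pow(3, Rational(1, 2))))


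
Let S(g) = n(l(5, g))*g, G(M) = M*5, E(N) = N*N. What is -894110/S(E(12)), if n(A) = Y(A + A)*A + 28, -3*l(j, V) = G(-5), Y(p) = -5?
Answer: 447055/984 ≈ 454.32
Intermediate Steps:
E(N) = N²
G(M) = 5*M
l(j, V) = 25/3 (l(j, V) = -5*(-5)/3 = -⅓*(-25) = 25/3)
n(A) = 28 - 5*A (n(A) = -5*A + 28 = 28 - 5*A)
S(g) = -41*g/3 (S(g) = (28 - 5*25/3)*g = (28 - 125/3)*g = -41*g/3)
-894110/S(E(12)) = -894110/((-41/3*12²)) = -894110/((-41/3*144)) = -894110/(-1968) = -894110*(-1/1968) = 447055/984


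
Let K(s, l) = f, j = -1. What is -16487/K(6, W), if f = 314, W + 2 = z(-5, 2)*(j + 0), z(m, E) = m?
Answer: -16487/314 ≈ -52.506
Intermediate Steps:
W = 3 (W = -2 - 5*(-1 + 0) = -2 - 5*(-1) = -2 + 5 = 3)
K(s, l) = 314
-16487/K(6, W) = -16487/314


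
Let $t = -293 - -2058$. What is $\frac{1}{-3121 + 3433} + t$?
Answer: $\frac{550681}{312} \approx 1765.0$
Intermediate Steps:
$t = 1765$ ($t = -293 + 2058 = 1765$)
$\frac{1}{-3121 + 3433} + t = \frac{1}{-3121 + 3433} + 1765 = \frac{1}{312} + 1765 = \frac{550681}{312}$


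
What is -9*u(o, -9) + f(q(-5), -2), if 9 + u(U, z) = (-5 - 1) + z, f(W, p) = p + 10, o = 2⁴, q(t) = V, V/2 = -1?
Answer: 224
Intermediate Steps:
V = -2 (V = 2*(-1) = -2)
q(t) = -2
o = 16
f(W, p) = 10 + p
u(U, z) = -15 + z (u(U, z) = -9 + ((-5 - 1) + z) = -9 + (-6 + z) = -15 + z)
-9*u(o, -9) + f(q(-5), -2) = -9*(-15 - 9) + (10 - 2) = -9*(-24) + 8 = 216 + 8 = 224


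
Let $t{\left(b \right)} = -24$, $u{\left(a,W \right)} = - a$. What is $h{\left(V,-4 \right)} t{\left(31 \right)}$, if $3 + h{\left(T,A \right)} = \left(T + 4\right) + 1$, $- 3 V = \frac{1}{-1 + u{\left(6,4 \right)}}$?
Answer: $- \frac{344}{7} \approx -49.143$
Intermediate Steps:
$V = \frac{1}{21}$ ($V = - \frac{1}{3 \left(-1 - 6\right)} = - \frac{1}{3 \left(-7\right)} = \left(- \frac{1}{3}\right) \left(- \frac{1}{7}\right) = \frac{1}{21} \approx 0.047619$)
$h{\left(T,A \right)} = 2 + T$ ($h{\left(T,A \right)} = -3 + \left(\left(T + 4\right) + 1\right) = -3 + \left(\left(4 + T\right) + 1\right) = -3 + \left(5 + T\right) = 2 + T$)
$h{\left(V,-4 \right)} t{\left(31 \right)} = \left(2 + \frac{1}{21}\right) \left(-24\right) = \frac{43}{21} \left(-24\right) = - \frac{344}{7}$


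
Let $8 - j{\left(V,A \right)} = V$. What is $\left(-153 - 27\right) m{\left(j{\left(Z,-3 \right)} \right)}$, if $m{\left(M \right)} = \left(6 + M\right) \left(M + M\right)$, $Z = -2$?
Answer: $-57600$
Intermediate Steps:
$j{\left(V,A \right)} = 8 - V$
$m{\left(M \right)} = 2 M \left(6 + M\right)$ ($m{\left(M \right)} = \left(6 + M\right) 2 M = 2 M \left(6 + M\right)$)
$\left(-153 - 27\right) m{\left(j{\left(Z,-3 \right)} \right)} = \left(-153 - 27\right) 2 \left(8 - -2\right) \left(6 + \left(8 - -2\right)\right) = - 180 \cdot 2 \left(8 + 2\right) \left(6 + \left(8 + 2\right)\right) = - 180 \cdot 2 \cdot 10 \left(6 + 10\right) = - 180 \cdot 2 \cdot 10 \cdot 16 = \left(-180\right) 320 = -57600$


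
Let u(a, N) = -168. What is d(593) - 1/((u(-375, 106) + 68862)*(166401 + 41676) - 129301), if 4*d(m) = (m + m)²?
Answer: 5026299249463912/14293512137 ≈ 3.5165e+5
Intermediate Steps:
d(m) = m² (d(m) = (m + m)²/4 = (2*m)²/4 = (4*m²)/4 = m²)
d(593) - 1/((u(-375, 106) + 68862)*(166401 + 41676) - 129301) = 593² - 1/((-168 + 68862)*(166401 + 41676) - 129301) = 351649 - 1/(68694*208077 - 129301) = 351649 - 1/(14293641438 - 129301) = 351649 - 1/14293512137 = 5026299249463912/14293512137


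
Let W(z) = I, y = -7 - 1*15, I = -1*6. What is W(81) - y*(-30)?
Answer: -666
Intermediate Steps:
I = -6
y = -22 (y = -7 - 15 = -22)
W(z) = -6
W(81) - y*(-30) = -6 - (-22)*(-30) = -6 - 1*660 = -6 - 660 = -666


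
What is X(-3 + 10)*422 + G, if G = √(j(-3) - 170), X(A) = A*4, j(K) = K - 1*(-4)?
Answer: 11816 + 13*I ≈ 11816.0 + 13.0*I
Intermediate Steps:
j(K) = 4 + K (j(K) = K + 4 = 4 + K)
X(A) = 4*A
G = 13*I (G = √((4 - 3) - 170) = √(1 - 170) = √(-169) = 13*I ≈ 13.0*I)
X(-3 + 10)*422 + G = (4*(-3 + 10))*422 + 13*I = (4*7)*422 + 13*I = 28*422 + 13*I = 11816 + 13*I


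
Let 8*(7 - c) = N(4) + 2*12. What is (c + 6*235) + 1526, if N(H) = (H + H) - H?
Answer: 5879/2 ≈ 2939.5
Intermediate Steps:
N(H) = H (N(H) = 2*H - H = H)
c = 7/2 (c = 7 - (4 + 2*12)/8 = 7 - (4 + 24)/8 = 7 - ⅛*28 = 7 - 7/2 = 7/2 ≈ 3.5000)
(c + 6*235) + 1526 = (7/2 + 6*235) + 1526 = (7/2 + 1410) + 1526 = 2827/2 + 1526 = 5879/2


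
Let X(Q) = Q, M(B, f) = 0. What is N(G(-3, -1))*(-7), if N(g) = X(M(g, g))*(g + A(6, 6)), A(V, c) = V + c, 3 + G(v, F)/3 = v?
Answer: 0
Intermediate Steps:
G(v, F) = -9 + 3*v
N(g) = 0 (N(g) = 0*(g + (6 + 6)) = 0*(g + 12) = 0*(12 + g) = 0)
N(G(-3, -1))*(-7) = 0*(-7) = 0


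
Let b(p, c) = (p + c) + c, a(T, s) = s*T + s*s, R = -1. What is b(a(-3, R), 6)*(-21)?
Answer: -336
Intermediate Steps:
a(T, s) = s**2 + T*s (a(T, s) = T*s + s**2 = s**2 + T*s)
b(p, c) = p + 2*c (b(p, c) = (c + p) + c = p + 2*c)
b(a(-3, R), 6)*(-21) = (-(-3 - 1) + 2*6)*(-21) = (-1*(-4) + 12)*(-21) = (4 + 12)*(-21) = 16*(-21) = -336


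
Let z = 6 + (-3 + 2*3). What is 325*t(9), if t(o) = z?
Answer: 2925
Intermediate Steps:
z = 9 (z = 6 + (-3 + 6) = 6 + 3 = 9)
t(o) = 9
325*t(9) = 325*9 = 2925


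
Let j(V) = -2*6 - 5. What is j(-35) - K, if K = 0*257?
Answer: -17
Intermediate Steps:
j(V) = -17 (j(V) = -12 - 5 = -17)
K = 0
j(-35) - K = -17 - 1*0 = -17 + 0 = -17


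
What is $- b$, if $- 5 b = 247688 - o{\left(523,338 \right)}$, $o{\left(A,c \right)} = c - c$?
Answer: $\frac{247688}{5} \approx 49538.0$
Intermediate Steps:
$o{\left(A,c \right)} = 0$
$b = - \frac{247688}{5}$ ($b = - \frac{247688 - 0}{5} = - \frac{247688 + 0}{5} = \left(- \frac{1}{5}\right) 247688 = - \frac{247688}{5} \approx -49538.0$)
$- b = \left(-1\right) \left(- \frac{247688}{5}\right) = \frac{247688}{5}$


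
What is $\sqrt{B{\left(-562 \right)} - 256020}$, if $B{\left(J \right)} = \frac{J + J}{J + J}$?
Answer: $i \sqrt{256019} \approx 505.98 i$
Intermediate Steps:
$B{\left(J \right)} = 1$ ($B{\left(J \right)} = \frac{2 J}{2 J} = 2 J \frac{1}{2 J} = 1$)
$\sqrt{B{\left(-562 \right)} - 256020} = \sqrt{1 - 256020} = \sqrt{-256019} = i \sqrt{256019}$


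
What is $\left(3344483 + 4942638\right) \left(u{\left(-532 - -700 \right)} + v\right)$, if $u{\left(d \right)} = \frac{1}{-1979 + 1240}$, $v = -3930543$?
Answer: $- \frac{24071362346010638}{739} \approx -3.2573 \cdot 10^{13}$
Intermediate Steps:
$u{\left(d \right)} = - \frac{1}{739}$ ($u{\left(d \right)} = \frac{1}{-739} = - \frac{1}{739}$)
$\left(3344483 + 4942638\right) \left(u{\left(-532 - -700 \right)} + v\right) = \left(3344483 + 4942638\right) \left(- \frac{1}{739} - 3930543\right) = 8287121 \left(- \frac{2904671278}{739}\right) = - \frac{24071362346010638}{739}$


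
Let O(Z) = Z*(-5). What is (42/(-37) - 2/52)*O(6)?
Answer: 16935/481 ≈ 35.208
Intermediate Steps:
O(Z) = -5*Z
(42/(-37) - 2/52)*O(6) = (42/(-37) - 2/52)*(-5*6) = (42*(-1/37) - 2*1/52)*(-30) = (-42/37 - 1/26)*(-30) = -1129/962*(-30) = 16935/481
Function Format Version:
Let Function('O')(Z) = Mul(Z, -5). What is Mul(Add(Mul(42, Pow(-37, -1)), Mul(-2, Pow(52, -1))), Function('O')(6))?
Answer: Rational(16935, 481) ≈ 35.208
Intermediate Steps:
Function('O')(Z) = Mul(-5, Z)
Mul(Add(Mul(42, Pow(-37, -1)), Mul(-2, Pow(52, -1))), Function('O')(6)) = Mul(Add(Mul(42, Pow(-37, -1)), Mul(-2, Pow(52, -1))), Mul(-5, 6)) = Mul(Add(Mul(42, Rational(-1, 37)), Mul(-2, Rational(1, 52))), -30) = Mul(Add(Rational(-42, 37), Rational(-1, 26)), -30) = Mul(Rational(-1129, 962), -30) = Rational(16935, 481)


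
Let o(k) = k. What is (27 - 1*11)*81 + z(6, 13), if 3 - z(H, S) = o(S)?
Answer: 1286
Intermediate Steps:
z(H, S) = 3 - S
(27 - 1*11)*81 + z(6, 13) = (27 - 1*11)*81 + (3 - 1*13) = (27 - 11)*81 + (3 - 13) = 16*81 - 10 = 1296 - 10 = 1286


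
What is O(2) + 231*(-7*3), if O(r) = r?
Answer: -4849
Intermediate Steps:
O(2) + 231*(-7*3) = 2 + 231*(-7*3) = 2 + 231*(-21) = 2 - 4851 = -4849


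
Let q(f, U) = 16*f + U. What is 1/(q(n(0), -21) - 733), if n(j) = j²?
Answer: -1/754 ≈ -0.0013263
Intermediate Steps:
q(f, U) = U + 16*f
1/(q(n(0), -21) - 733) = 1/((-21 + 16*0²) - 733) = 1/((-21 + 16*0) - 733) = 1/((-21 + 0) - 733) = 1/(-21 - 733) = 1/(-754) = -1/754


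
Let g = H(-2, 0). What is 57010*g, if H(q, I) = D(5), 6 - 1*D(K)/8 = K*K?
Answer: -8665520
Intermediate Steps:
D(K) = 48 - 8*K² (D(K) = 48 - 8*K*K = 48 - 8*K²)
H(q, I) = -152 (H(q, I) = 48 - 8*5² = 48 - 8*25 = 48 - 200 = -152)
g = -152
57010*g = 57010*(-152) = -8665520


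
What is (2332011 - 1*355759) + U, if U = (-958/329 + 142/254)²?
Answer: 3450188130540677/1745819089 ≈ 1.9763e+6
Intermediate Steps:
U = 9664266249/1745819089 (U = (-958*1/329 + 142*(1/254))² = (-958/329 + 71/127)² = (-98307/41783)² = 9664266249/1745819089 ≈ 5.5357)
(2332011 - 1*355759) + U = (2332011 - 1*355759) + 9664266249/1745819089 = (2332011 - 355759) + 9664266249/1745819089 = 1976252 + 9664266249/1745819089 = 3450188130540677/1745819089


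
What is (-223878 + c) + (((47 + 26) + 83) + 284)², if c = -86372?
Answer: -116650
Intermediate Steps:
(-223878 + c) + (((47 + 26) + 83) + 284)² = (-223878 - 86372) + (((47 + 26) + 83) + 284)² = -310250 + ((73 + 83) + 284)² = -310250 + (156 + 284)² = -310250 + 440² = -310250 + 193600 = -116650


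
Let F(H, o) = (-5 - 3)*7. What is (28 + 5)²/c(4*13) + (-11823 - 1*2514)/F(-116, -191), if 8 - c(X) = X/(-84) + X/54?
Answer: 32271615/81032 ≈ 398.26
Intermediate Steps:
F(H, o) = -56 (F(H, o) = -8*7 = -56)
c(X) = 8 - 5*X/756 (c(X) = 8 - (X/(-84) + X/54) = 8 - (X*(-1/84) + X*(1/54)) = 8 - (-X/84 + X/54) = 8 - 5*X/756)
(28 + 5)²/c(4*13) + (-11823 - 1*2514)/F(-116, -191) = (28 + 5)²/(8 - 5*13/189) + (-11823 - 1*2514)/(-56) = 33²/(8 - 5/756*52) + (-11823 - 2514)*(-1/56) = 1089/(8 - 65/189) - 14337*(-1/56) = 1089/(1447/189) + 14337/56 = 1089*(189/1447) + 14337/56 = 205821/1447 + 14337/56 = 32271615/81032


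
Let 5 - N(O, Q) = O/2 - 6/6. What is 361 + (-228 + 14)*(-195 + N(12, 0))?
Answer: 42091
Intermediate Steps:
N(O, Q) = 6 - O/2 (N(O, Q) = 5 - (O/2 - 6/6) = 5 - (O*(½) - 6*⅙) = 5 - (O/2 - 1) = 5 - (-1 + O/2) = 5 + (1 - O/2) = 6 - O/2)
361 + (-228 + 14)*(-195 + N(12, 0)) = 361 + (-228 + 14)*(-195 + (6 - ½*12)) = 361 - 214*(-195 + (6 - 6)) = 361 - 214*(-195 + 0) = 361 - 214*(-195) = 361 + 41730 = 42091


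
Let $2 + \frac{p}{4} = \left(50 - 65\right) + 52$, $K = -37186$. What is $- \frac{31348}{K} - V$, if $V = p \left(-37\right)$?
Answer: $\frac{96327414}{18593} \approx 5180.8$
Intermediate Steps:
$p = 140$ ($p = -8 + 4 \left(\left(50 - 65\right) + 52\right) = -8 + 4 \left(-15 + 52\right) = -8 + 4 \cdot 37 = -8 + 148 = 140$)
$V = -5180$ ($V = 140 \left(-37\right) = -5180$)
$- \frac{31348}{K} - V = - \frac{31348}{-37186} - -5180 = \left(-31348\right) \left(- \frac{1}{37186}\right) + 5180 = \frac{15674}{18593} + 5180 = \frac{96327414}{18593}$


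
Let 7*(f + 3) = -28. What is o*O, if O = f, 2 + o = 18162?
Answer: -127120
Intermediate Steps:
o = 18160 (o = -2 + 18162 = 18160)
f = -7 (f = -3 + (1/7)*(-28) = -3 - 4 = -7)
O = -7
o*O = 18160*(-7) = -127120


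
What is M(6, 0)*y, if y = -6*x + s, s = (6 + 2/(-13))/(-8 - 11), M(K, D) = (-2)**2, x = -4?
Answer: 1232/13 ≈ 94.769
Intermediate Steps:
M(K, D) = 4
s = -4/13 (s = (6 + 2*(-1/13))/(-19) = (6 - 2/13)*(-1/19) = (76/13)*(-1/19) = -4/13 ≈ -0.30769)
y = 308/13 (y = -6*(-4) - 4/13 = 24 - 4/13 = 308/13 ≈ 23.692)
M(6, 0)*y = 4*(308/13) = 1232/13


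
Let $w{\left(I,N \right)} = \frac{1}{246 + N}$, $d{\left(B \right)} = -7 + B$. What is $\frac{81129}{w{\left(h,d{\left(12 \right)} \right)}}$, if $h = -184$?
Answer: $20363379$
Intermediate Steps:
$\frac{81129}{w{\left(h,d{\left(12 \right)} \right)}} = \frac{81129}{\frac{1}{246 + \left(-7 + 12\right)}} = \frac{81129}{\frac{1}{246 + 5}} = \frac{81129}{\frac{1}{251}} = 81129 \frac{1}{\frac{1}{251}} = 81129 \cdot 251 = 20363379$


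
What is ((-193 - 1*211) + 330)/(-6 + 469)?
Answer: -74/463 ≈ -0.15983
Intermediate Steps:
((-193 - 1*211) + 330)/(-6 + 469) = ((-193 - 211) + 330)/463 = (-404 + 330)*(1/463) = -74*1/463 = -74/463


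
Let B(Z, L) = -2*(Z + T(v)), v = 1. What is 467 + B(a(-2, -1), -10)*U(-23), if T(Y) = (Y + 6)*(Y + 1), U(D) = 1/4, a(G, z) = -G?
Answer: 459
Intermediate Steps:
U(D) = 1/4
T(Y) = (1 + Y)*(6 + Y) (T(Y) = (6 + Y)*(1 + Y) = (1 + Y)*(6 + Y))
B(Z, L) = -28 - 2*Z (B(Z, L) = -2*(Z + (6 + 1**2 + 7*1)) = -2*(Z + (6 + 1 + 7)) = -2*(Z + 14) = -2*(14 + Z) = -28 - 2*Z)
467 + B(a(-2, -1), -10)*U(-23) = 467 + (-28 - (-2)*(-2))*(1/4) = 467 + (-28 - 2*2)*(1/4) = 467 + (-28 - 4)*(1/4) = 467 - 32*1/4 = 467 - 8 = 459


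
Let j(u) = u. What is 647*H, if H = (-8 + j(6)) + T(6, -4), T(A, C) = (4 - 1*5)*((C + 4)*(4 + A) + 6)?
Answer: -5176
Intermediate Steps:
T(A, C) = -6 - (4 + A)*(4 + C) (T(A, C) = (4 - 5)*((4 + C)*(4 + A) + 6) = -((4 + A)*(4 + C) + 6) = -(6 + (4 + A)*(4 + C)) = -6 - (4 + A)*(4 + C))
H = -8 (H = (-8 + 6) + (-22 - 4*6 - 4*(-4) - 1*6*(-4)) = -2 + (-22 - 24 + 16 + 24) = -2 - 6 = -8)
647*H = 647*(-8) = -5176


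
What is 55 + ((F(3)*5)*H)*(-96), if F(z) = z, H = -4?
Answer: 5815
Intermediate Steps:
55 + ((F(3)*5)*H)*(-96) = 55 + ((3*5)*(-4))*(-96) = 55 + (15*(-4))*(-96) = 55 - 60*(-96) = 55 + 5760 = 5815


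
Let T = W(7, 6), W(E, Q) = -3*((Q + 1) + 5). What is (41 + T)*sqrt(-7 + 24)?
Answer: 5*sqrt(17) ≈ 20.616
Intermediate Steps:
W(E, Q) = -18 - 3*Q (W(E, Q) = -3*((1 + Q) + 5) = -3*(6 + Q) = -18 - 3*Q)
T = -36 (T = -18 - 3*6 = -18 - 18 = -36)
(41 + T)*sqrt(-7 + 24) = (41 - 36)*sqrt(-7 + 24) = 5*sqrt(17)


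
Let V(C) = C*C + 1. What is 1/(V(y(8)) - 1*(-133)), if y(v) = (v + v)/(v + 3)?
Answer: 121/16470 ≈ 0.0073467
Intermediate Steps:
y(v) = 2*v/(3 + v) (y(v) = (2*v)/(3 + v) = 2*v/(3 + v))
V(C) = 1 + C**2 (V(C) = C**2 + 1 = 1 + C**2)
1/(V(y(8)) - 1*(-133)) = 1/((1 + (2*8/(3 + 8))**2) - 1*(-133)) = 1/((1 + (2*8/11)**2) + 133) = 1/((1 + (2*8*(1/11))**2) + 133) = 1/((1 + (16/11)**2) + 133) = 1/((1 + 256/121) + 133) = 1/(377/121 + 133) = 1/(16470/121) = 121/16470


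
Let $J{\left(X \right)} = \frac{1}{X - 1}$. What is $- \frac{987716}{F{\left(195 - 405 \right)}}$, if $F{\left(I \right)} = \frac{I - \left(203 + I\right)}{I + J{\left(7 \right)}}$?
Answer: $- \frac{621767222}{609} \approx -1.021 \cdot 10^{6}$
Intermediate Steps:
$J{\left(X \right)} = \frac{1}{-1 + X}$
$F{\left(I \right)} = - \frac{203}{\frac{1}{6} + I}$ ($F{\left(I \right)} = \frac{I - \left(203 + I\right)}{I + \frac{1}{-1 + 7}} = - \frac{203}{I + \frac{1}{6}} = - \frac{203}{\frac{1}{6} + I}$)
$- \frac{987716}{F{\left(195 - 405 \right)}} = - \frac{987716}{\left(-1218\right) \frac{1}{1 + 6 \left(195 - 405\right)}} = - \frac{987716}{\left(-1218\right) \frac{1}{1 + 6 \left(-210\right)}} = - \frac{987716}{\left(-1218\right) \frac{1}{1 - 1260}} = - \frac{987716}{\left(-1218\right) \frac{1}{-1259}} = - \frac{987716}{\left(-1218\right) \left(- \frac{1}{1259}\right)} = - \frac{987716}{\frac{1218}{1259}} = \left(-987716\right) \frac{1259}{1218} = - \frac{621767222}{609}$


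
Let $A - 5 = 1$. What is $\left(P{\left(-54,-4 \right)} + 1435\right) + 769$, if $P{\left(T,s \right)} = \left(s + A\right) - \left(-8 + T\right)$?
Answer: $2268$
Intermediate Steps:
$A = 6$ ($A = 5 + 1 = 6$)
$P{\left(T,s \right)} = 14 + s - T$ ($P{\left(T,s \right)} = \left(s + 6\right) - \left(-8 + T\right) = \left(6 + s\right) - \left(-8 + T\right) = 14 + s - T$)
$\left(P{\left(-54,-4 \right)} + 1435\right) + 769 = \left(\left(14 - 4 - -54\right) + 1435\right) + 769 = \left(\left(14 - 4 + 54\right) + 1435\right) + 769 = \left(64 + 1435\right) + 769 = 1499 + 769 = 2268$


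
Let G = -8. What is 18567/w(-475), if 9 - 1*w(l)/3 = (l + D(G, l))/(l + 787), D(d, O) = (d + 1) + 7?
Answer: 1930968/3283 ≈ 588.17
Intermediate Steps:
D(d, O) = 8 + d (D(d, O) = (1 + d) + 7 = 8 + d)
w(l) = 27 - 3*l/(787 + l) (w(l) = 27 - 3*(l + (8 - 8))/(l + 787) = 27 - 3*(l + 0)/(787 + l) = 27 - 3*l/(787 + l))
18567/w(-475) = 18567/((3*(7083 + 8*(-475))/(787 - 475))) = 18567/((3*(7083 - 3800)/312)) = 18567/((3*(1/312)*3283)) = 18567/(3283/104) = 18567*(104/3283) = 1930968/3283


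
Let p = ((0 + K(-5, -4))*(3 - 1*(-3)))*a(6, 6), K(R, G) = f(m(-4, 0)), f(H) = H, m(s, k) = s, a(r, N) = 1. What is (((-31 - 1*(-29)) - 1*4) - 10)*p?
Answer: 384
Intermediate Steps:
K(R, G) = -4
p = -24 (p = ((0 - 4)*(3 - 1*(-3)))*1 = -4*(3 + 3)*1 = -4*6*1 = -24*1 = -24)
(((-31 - 1*(-29)) - 1*4) - 10)*p = (((-31 - 1*(-29)) - 1*4) - 10)*(-24) = (((-31 + 29) - 4) - 10)*(-24) = ((-2 - 4) - 10)*(-24) = (-6 - 10)*(-24) = -16*(-24) = 384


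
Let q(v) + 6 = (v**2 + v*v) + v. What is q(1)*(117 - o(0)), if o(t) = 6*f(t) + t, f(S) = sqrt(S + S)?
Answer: -351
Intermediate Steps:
q(v) = -6 + v + 2*v**2 (q(v) = -6 + ((v**2 + v*v) + v) = -6 + ((v**2 + v**2) + v) = -6 + (2*v**2 + v) = -6 + (v + 2*v**2) = -6 + v + 2*v**2)
f(S) = sqrt(2)*sqrt(S) (f(S) = sqrt(2*S) = sqrt(2)*sqrt(S))
o(t) = t + 6*sqrt(2)*sqrt(t) (o(t) = 6*(sqrt(2)*sqrt(t)) + t = 6*sqrt(2)*sqrt(t) + t = t + 6*sqrt(2)*sqrt(t))
q(1)*(117 - o(0)) = (-6 + 1 + 2*1**2)*(117 - (0 + 6*sqrt(2)*sqrt(0))) = (-6 + 1 + 2*1)*(117 - (0 + 6*sqrt(2)*0)) = (-6 + 1 + 2)*(117 - (0 + 0)) = -3*(117 - 1*0) = -3*(117 + 0) = -3*117 = -351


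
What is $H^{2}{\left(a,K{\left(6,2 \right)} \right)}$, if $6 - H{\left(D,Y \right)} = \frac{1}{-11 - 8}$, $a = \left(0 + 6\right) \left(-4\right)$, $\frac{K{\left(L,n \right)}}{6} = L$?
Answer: $\frac{13225}{361} \approx 36.634$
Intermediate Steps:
$K{\left(L,n \right)} = 6 L$
$a = -24$ ($a = 6 \left(-4\right) = -24$)
$H{\left(D,Y \right)} = \frac{115}{19}$ ($H{\left(D,Y \right)} = 6 - \frac{1}{-11 - 8} = 6 - \frac{1}{-19} = 6 - - \frac{1}{19} = 6 + \frac{1}{19} = \frac{115}{19}$)
$H^{2}{\left(a,K{\left(6,2 \right)} \right)} = \left(\frac{115}{19}\right)^{2} = \frac{13225}{361}$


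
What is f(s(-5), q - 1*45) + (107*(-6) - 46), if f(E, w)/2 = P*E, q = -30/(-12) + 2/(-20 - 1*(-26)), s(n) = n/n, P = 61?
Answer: -566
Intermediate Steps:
s(n) = 1
q = 17/6 (q = -30*(-1/12) + 2/(-20 + 26) = 5/2 + 2/6 = 5/2 + 2*(1/6) = 5/2 + 1/3 = 17/6 ≈ 2.8333)
f(E, w) = 122*E (f(E, w) = 2*(61*E) = 122*E)
f(s(-5), q - 1*45) + (107*(-6) - 46) = 122*1 + (107*(-6) - 46) = 122 + (-642 - 46) = 122 - 688 = -566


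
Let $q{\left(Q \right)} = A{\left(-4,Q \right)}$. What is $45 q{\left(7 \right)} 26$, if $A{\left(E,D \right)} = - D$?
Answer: $-8190$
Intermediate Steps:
$q{\left(Q \right)} = - Q$
$45 q{\left(7 \right)} 26 = 45 \left(\left(-1\right) 7\right) 26 = 45 \left(-7\right) 26 = \left(-315\right) 26 = -8190$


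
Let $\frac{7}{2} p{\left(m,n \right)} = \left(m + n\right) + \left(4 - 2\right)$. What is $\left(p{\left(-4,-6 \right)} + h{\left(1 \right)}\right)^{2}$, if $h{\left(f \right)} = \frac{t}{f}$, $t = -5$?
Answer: $\frac{2601}{49} \approx 53.082$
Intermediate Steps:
$p{\left(m,n \right)} = \frac{4}{7} + \frac{2 m}{7} + \frac{2 n}{7}$ ($p{\left(m,n \right)} = \frac{2 \left(\left(m + n\right) + \left(4 - 2\right)\right)}{7} = \frac{2 \left(\left(m + n\right) + 2\right)}{7} = \frac{2 \left(2 + m + n\right)}{7} = \frac{4}{7} + \frac{2 m}{7} + \frac{2 n}{7}$)
$h{\left(f \right)} = - \frac{5}{f}$
$\left(p{\left(-4,-6 \right)} + h{\left(1 \right)}\right)^{2} = \left(\left(\frac{4}{7} + \frac{2}{7} \left(-4\right) + \frac{2}{7} \left(-6\right)\right) - \frac{5}{1}\right)^{2} = \left(\left(\frac{4}{7} - \frac{8}{7} - \frac{12}{7}\right) - 5\right)^{2} = \left(- \frac{16}{7} - 5\right)^{2} = \left(- \frac{51}{7}\right)^{2} = \frac{2601}{49}$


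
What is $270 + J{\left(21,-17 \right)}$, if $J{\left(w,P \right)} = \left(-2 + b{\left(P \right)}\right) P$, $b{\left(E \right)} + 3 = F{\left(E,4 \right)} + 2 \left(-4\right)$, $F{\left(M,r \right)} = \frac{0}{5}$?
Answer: $491$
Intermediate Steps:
$F{\left(M,r \right)} = 0$ ($F{\left(M,r \right)} = 0 \cdot \frac{1}{5} = 0$)
$b{\left(E \right)} = -11$ ($b{\left(E \right)} = -3 + \left(0 + 2 \left(-4\right)\right) = -3 + \left(0 - 8\right) = -3 - 8 = -11$)
$J{\left(w,P \right)} = - 13 P$ ($J{\left(w,P \right)} = \left(-2 - 11\right) P = - 13 P$)
$270 + J{\left(21,-17 \right)} = 270 - -221 = 270 + 221 = 491$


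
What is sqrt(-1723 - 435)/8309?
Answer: I*sqrt(2158)/8309 ≈ 0.0055908*I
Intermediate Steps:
sqrt(-1723 - 435)/8309 = sqrt(-2158)*(1/8309) = (I*sqrt(2158))*(1/8309) = I*sqrt(2158)/8309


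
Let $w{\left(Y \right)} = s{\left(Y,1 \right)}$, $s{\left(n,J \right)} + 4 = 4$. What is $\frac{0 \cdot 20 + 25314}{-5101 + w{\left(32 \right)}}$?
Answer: $- \frac{25314}{5101} \approx -4.9626$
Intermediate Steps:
$s{\left(n,J \right)} = 0$ ($s{\left(n,J \right)} = -4 + 4 = 0$)
$w{\left(Y \right)} = 0$
$\frac{0 \cdot 20 + 25314}{-5101 + w{\left(32 \right)}} = \frac{0 \cdot 20 + 25314}{-5101 + 0} = \frac{0 + 25314}{-5101} = 25314 \left(- \frac{1}{5101}\right) = - \frac{25314}{5101}$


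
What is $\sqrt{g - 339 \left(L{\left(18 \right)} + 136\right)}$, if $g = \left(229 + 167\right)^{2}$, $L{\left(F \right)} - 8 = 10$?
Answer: $\sqrt{104610} \approx 323.43$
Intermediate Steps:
$L{\left(F \right)} = 18$ ($L{\left(F \right)} = 8 + 10 = 18$)
$g = 156816$ ($g = 396^{2} = 156816$)
$\sqrt{g - 339 \left(L{\left(18 \right)} + 136\right)} = \sqrt{156816 - 339 \left(18 + 136\right)} = \sqrt{156816 - 52206} = \sqrt{104610}$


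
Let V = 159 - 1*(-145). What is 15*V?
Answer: 4560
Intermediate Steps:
V = 304 (V = 159 + 145 = 304)
15*V = 15*304 = 4560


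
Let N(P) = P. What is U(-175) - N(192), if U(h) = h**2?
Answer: 30433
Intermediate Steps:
U(-175) - N(192) = (-175)**2 - 1*192 = 30625 - 192 = 30433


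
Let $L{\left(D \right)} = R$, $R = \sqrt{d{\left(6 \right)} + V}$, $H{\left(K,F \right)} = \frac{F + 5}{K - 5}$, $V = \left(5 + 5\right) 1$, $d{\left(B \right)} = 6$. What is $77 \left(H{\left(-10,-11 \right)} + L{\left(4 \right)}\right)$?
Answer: $\frac{1694}{5} \approx 338.8$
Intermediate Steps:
$V = 10$ ($V = 10 \cdot 1 = 10$)
$H{\left(K,F \right)} = \frac{5 + F}{-5 + K}$
$R = 4$ ($R = \sqrt{6 + 10} = \sqrt{16} = 4$)
$L{\left(D \right)} = 4$
$77 \left(H{\left(-10,-11 \right)} + L{\left(4 \right)}\right) = 77 \left(\frac{5 - 11}{-5 - 10} + 4\right) = 77 \left(\frac{1}{-15} \left(-6\right) + 4\right) = 77 \left(\left(- \frac{1}{15}\right) \left(-6\right) + 4\right) = 77 \left(\frac{2}{5} + 4\right) = 77 \cdot \frac{22}{5} = \frac{1694}{5}$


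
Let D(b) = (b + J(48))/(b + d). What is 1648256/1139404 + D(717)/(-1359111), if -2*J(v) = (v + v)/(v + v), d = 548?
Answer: 1416902601021637/979474642476330 ≈ 1.4466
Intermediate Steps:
J(v) = -½ (J(v) = -(v + v)/(2*(v + v)) = -2*v/(2*(2*v)) = -2*v*1/(2*v)/2 = -½*1 = -½)
D(b) = (-½ + b)/(548 + b) (D(b) = (b - ½)/(b + 548) = (-½ + b)/(548 + b))
1648256/1139404 + D(717)/(-1359111) = 1648256/1139404 + ((-½ + 717)/(548 + 717))/(-1359111) = 1648256*(1/1139404) + ((1433/2)/1265)*(-1/1359111) = 412064/284851 + ((1/1265)*(1433/2))*(-1/1359111) = 412064/284851 + (1433/2530)*(-1/1359111) = 412064/284851 - 1433/3438550830 = 1416902601021637/979474642476330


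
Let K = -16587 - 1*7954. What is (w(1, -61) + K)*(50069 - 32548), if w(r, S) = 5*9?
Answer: -429194416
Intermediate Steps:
w(r, S) = 45
K = -24541 (K = -16587 - 7954 = -24541)
(w(1, -61) + K)*(50069 - 32548) = (45 - 24541)*(50069 - 32548) = -24496*17521 = -429194416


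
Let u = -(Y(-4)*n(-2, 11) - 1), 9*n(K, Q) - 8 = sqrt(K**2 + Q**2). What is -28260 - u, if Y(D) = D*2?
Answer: -254413/9 - 40*sqrt(5)/9 ≈ -28278.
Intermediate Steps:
Y(D) = 2*D
n(K, Q) = 8/9 + sqrt(K**2 + Q**2)/9
u = 73/9 + 40*sqrt(5)/9 (u = -((2*(-4))*(8/9 + sqrt((-2)**2 + 11**2)/9) - 1) = -(-8*(8/9 + sqrt(4 + 121)/9) - 1) = -(-8*(8/9 + sqrt(125)/9) - 1) = -(-8*(8/9 + (5*sqrt(5))/9) - 1) = -(-8*(8/9 + 5*sqrt(5)/9) - 1) = -((-64/9 - 40*sqrt(5)/9) - 1) = -(-73/9 - 40*sqrt(5)/9) = 73/9 + 40*sqrt(5)/9 ≈ 18.049)
-28260 - u = -28260 - (73/9 + 40*sqrt(5)/9) = -28260 + (-73/9 - 40*sqrt(5)/9) = -254413/9 - 40*sqrt(5)/9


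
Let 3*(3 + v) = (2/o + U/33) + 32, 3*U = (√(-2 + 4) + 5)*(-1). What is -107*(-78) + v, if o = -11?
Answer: 2481016/297 - √2/297 ≈ 8353.6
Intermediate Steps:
U = -5/3 - √2/3 (U = ((√(-2 + 4) + 5)*(-1))/3 = ((√2 + 5)*(-1))/3 = ((5 + √2)*(-1))/3 = (-5 - √2)/3 = -5/3 - √2/3 ≈ -2.1381)
v = 2254/297 - √2/297 (v = -3 + ((2/(-11) + (-5/3 - √2/3)/33) + 32)/3 = -3 + ((2*(-1/11) + (-5/3 - √2/3)*(1/33)) + 32)/3 = -3 + ((-2/11 + (-5/99 - √2/99)) + 32)/3 = -3 + ((-23/99 - √2/99) + 32)/3 = -3 + (3145/99 - √2/99)/3 = -3 + (3145/297 - √2/297) = 2254/297 - √2/297 ≈ 7.5845)
-107*(-78) + v = -107*(-78) + (2254/297 - √2/297) = 8346 + (2254/297 - √2/297) = 2481016/297 - √2/297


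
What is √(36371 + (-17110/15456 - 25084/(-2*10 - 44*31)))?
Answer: √4065040178715327/334236 ≈ 190.76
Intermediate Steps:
√(36371 + (-17110/15456 - 25084/(-2*10 - 44*31))) = √(36371 + (-17110*1/15456 - 25084/(-20 - 1364))) = √(36371 + (-8555/7728 - 25084/(-1384))) = √(36371 + (-8555/7728 - 25084*(-1/1384))) = √(36371 + (-8555/7728 + 6271/346)) = √(36371 + 22751129/1336944) = √(48648741353/1336944) = √4065040178715327/334236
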